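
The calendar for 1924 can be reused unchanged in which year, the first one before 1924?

Two years share a calendar iff Jan 1 falls on the same weekday and both are leap or both are common. 1924: Jan 1 is Tuesday, leap year.
1923: Jan 1 Monday, common
1922: Jan 1 Sunday, common
1921: Jan 1 Saturday, common
1920: Jan 1 Thursday, leap
1919: Jan 1 Wednesday, common
1918: Jan 1 Tuesday, common
1917: Jan 1 Monday, common
1916: Jan 1 Saturday, leap
1915: Jan 1 Friday, common
1914: Jan 1 Thursday, common
1913: Jan 1 Wednesday, common
1912: Jan 1 Monday, leap
1911: Jan 1 Sunday, common
1910: Jan 1 Saturday, common
1909: Jan 1 Friday, common
1908: Jan 1 Wednesday, leap
1907: Jan 1 Tuesday, common
1906: Jan 1 Monday, common
1905: Jan 1 Sunday, common
1904: Jan 1 Friday, leap
1903: Jan 1 Thursday, common
1902: Jan 1 Wednesday, common
1901: Jan 1 Tuesday, common
1900: Jan 1 Monday, common
1899: Jan 1 Sunday, common
1898: Jan 1 Saturday, common
1897: Jan 1 Friday, common
1896: Jan 1 Wednesday, leap
1895: Jan 1 Tuesday, common
1894: Jan 1 Monday, common
1893: Jan 1 Sunday, common
1892: Jan 1 Friday, leap
1891: Jan 1 Thursday, common
1890: Jan 1 Wednesday, common
1889: Jan 1 Tuesday, common
1888: Jan 1 Sunday, leap
1887: Jan 1 Saturday, common
1886: Jan 1 Friday, common
1885: Jan 1 Thursday, common
1884: Jan 1 Tuesday, leap
1884 matches on both conditions.

1884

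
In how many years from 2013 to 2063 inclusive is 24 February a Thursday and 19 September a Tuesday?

Check each year's weekday for 24 February and 19 September:
  2013: Sun/Thu  2014: Mon/Fri  2015: Tue/Sat  2016: Wed/Mon  2017: Fri/Tue  2018: Sat/Wed  2019: Sun/Thu  2020: Mon/Sat  2021: Wed/Sun  2022: Thu/Mon  2023: Fri/Tue  2024: Sat/Thu  2025: Mon/Fri  2026: Tue/Sat  …(23 more)…  2050: Thu/Mon  2051: Fri/Tue  2052: Sat/Thu  2053: Mon/Fri  2054: Tue/Sat  2055: Wed/Sun  2056: Thu/Tue ✓  2057: Sat/Wed  2058: Sun/Thu  2059: Mon/Fri  2060: Tue/Sun  2061: Thu/Mon  2062: Fri/Tue  2063: Sat/Wed
Both conditions hold in: 2028, 2056 — 2.

2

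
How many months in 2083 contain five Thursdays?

4

A month of length L has five Thursdays iff its first Thursday is on day ≤ L−28 (so day 1–3 in a 31-day month, 1–2 in a 30-day month, day 1 in a leap February).
Checking each month of 2083: Jan starts Fri (31d); Feb starts Mon (28d); Mar starts Mon (31d); Apr starts Thu (30d) ✓; May starts Sat (31d); Jun starts Tue (30d); Jul starts Thu (31d) ✓; Aug starts Sun (31d); Sep starts Wed (30d) ✓; Oct starts Fri (31d); Nov starts Mon (30d); Dec starts Wed (31d) ✓.
Five-Thursday months: April, July, September, December → 4.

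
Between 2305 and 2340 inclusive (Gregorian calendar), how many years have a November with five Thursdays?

11

November has 30 days; it has five Thursdays when Thursday falls among the first (month-length − 28) days — i.e. when November 1 is one of Thursday/Wednesday.
November 1 by year: 2305:Wed✓ 2306:Thu✓ 2307:Fri 2308:Sun 2309:Mon 2310:Tue 2311:Wed✓ 2312:Fri 2313:Sat 2314:Sun 2315:Mon 2316:Wed✓ 2317:Thu✓ 2318:Fri 2319:Sat …(6 more)… 2326:Mon 2327:Tue 2328:Thu✓ 2329:Fri 2330:Sat 2331:Sun 2332:Tue 2333:Wed✓ 2334:Thu✓ 2335:Fri 2336:Sun 2337:Mon 2338:Tue 2339:Wed✓ 2340:Fri
Years with five Thursdays: 2305, 2306, 2311, 2316, 2317, 2322, 2323, 2328, 2333, 2334, 2339 → 11.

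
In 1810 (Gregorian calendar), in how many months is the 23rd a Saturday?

1

Check the 23rd of each month of 1810: Jan 23: Tue, Feb 23: Fri, Mar 23: Fri, Apr 23: Mon, May 23: Wed, Jun 23: Sat, Jul 23: Mon, Aug 23: Thu, Sep 23: Sun, Oct 23: Tue, Nov 23: Fri, Dec 23: Sun.
Saturday occurs in June — 1 month.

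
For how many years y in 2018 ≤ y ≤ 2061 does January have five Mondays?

19

January has 31 days; it has five Mondays when Monday falls among the first (month-length − 28) days — i.e. when January 1 is one of Monday/Sunday/Saturday.
January 1 by year: 2018:Mon✓ 2019:Tue 2020:Wed 2021:Fri 2022:Sat✓ 2023:Sun✓ 2024:Mon✓ 2025:Wed 2026:Thu 2027:Fri 2028:Sat✓ 2029:Mon✓ 2030:Tue 2031:Wed 2032:Thu …(14 more)… 2047:Tue 2048:Wed 2049:Fri 2050:Sat✓ 2051:Sun✓ 2052:Mon✓ 2053:Wed 2054:Thu 2055:Fri 2056:Sat✓ 2057:Mon✓ 2058:Tue 2059:Wed 2060:Thu 2061:Sat✓
Years with five Mondays: 2018, 2022, 2023, 2024, 2028, 2029, 2033, 2034, 2035, 2039, 2040, 2045, 2046, 2050, 2051, 2052, 2056, 2057, 2061 → 19.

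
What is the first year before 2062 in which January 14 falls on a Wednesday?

From one year to the next, a fixed date's weekday advances by 1, or by 2 when a Feb 29 lies between the two dates.
2062: January 14 is Saturday.
2061: Friday (−1)
2060: Wednesday (−2)
January 14 falls on a Wednesday in 2060.

2060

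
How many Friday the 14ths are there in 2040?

2

Check the 14th of each month of 2040: Jan 14: Sat, Feb 14: Tue, Mar 14: Wed, Apr 14: Sat, May 14: Mon, Jun 14: Thu, Jul 14: Sat, Aug 14: Tue, Sep 14: Fri, Oct 14: Sun, Nov 14: Wed, Dec 14: Fri.
Friday occurs in September, December — 2 months.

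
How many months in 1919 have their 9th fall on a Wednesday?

2

Check the 9th of each month of 1919: Jan 9: Thu, Feb 9: Sun, Mar 9: Sun, Apr 9: Wed, May 9: Fri, Jun 9: Mon, Jul 9: Wed, Aug 9: Sat, Sep 9: Tue, Oct 9: Thu, Nov 9: Sun, Dec 9: Tue.
Wednesday occurs in April, July — 2 months.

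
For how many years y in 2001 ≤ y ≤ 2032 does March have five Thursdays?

March has 31 days; it has five Thursdays when Thursday falls among the first (month-length − 28) days — i.e. when March 1 is one of Thursday/Wednesday/Tuesday.
March 1 by year: 2001:Thu✓ 2002:Fri 2003:Sat 2004:Mon 2005:Tue✓ 2006:Wed✓ 2007:Thu✓ 2008:Sat 2009:Sun 2010:Mon 2011:Tue✓ 2012:Thu✓ 2013:Fri 2014:Sat 2015:Sun 2016:Tue✓ 2017:Wed✓ 2018:Thu✓ 2019:Fri 2020:Sun 2021:Mon 2022:Tue✓ 2023:Wed✓ 2024:Fri 2025:Sat 2026:Sun 2027:Mon 2028:Wed✓ 2029:Thu✓ 2030:Fri 2031:Sat 2032:Mon
Years with five Thursdays: 2001, 2005, 2006, 2007, 2011, 2012, 2016, 2017, 2018, 2022, 2023, 2028, 2029 → 13.

13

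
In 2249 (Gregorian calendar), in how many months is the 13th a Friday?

2

Check the 13th of each month of 2249: Jan 13: Sat, Feb 13: Tue, Mar 13: Tue, Apr 13: Fri, May 13: Sun, Jun 13: Wed, Jul 13: Fri, Aug 13: Mon, Sep 13: Thu, Oct 13: Sat, Nov 13: Tue, Dec 13: Thu.
Friday occurs in April, July — 2 months.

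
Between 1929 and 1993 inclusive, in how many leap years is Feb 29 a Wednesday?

Leap years in 1929–1993: 16 of them.
Feb 29 weekday advances by 5 (mod 7) from one leap year to the next four years later (or differs when a century non-leap intervenes).
Leap-day weekdays: 1932:Mon 1936:Sat 1940:Thu 1944:Tue 1948:Sun 1952:Fri 1956:Wed✓ 1960:Mon 1964:Sat 1968:Thu 1972:Tue 1976:Sun 1980:Fri 1984:Wed✓ 1988:Mon 1992:Sat
Wednesday: 1956, 1984 → 2.

2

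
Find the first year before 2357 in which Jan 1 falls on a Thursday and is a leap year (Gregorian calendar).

Jan 1 advances by 2 weekdays after a leap year and by 1 after a common year.
2357: Jan 1 is Tuesday.
2356: Sunday (leap)
2355: Saturday
2354: Friday
2353: Thursday
2352: Tuesday (leap)
2351: Monday
2350: Sunday
2349: Saturday
2348: Thursday (leap)
2348 begins on a Thursday and is a leap year.

2348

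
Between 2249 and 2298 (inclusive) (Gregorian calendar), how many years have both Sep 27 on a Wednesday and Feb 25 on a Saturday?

Check each year's weekday for Sep 27 and Feb 25:
  2249: Thu/Sun  2250: Fri/Mon  2251: Sat/Tue  2252: Mon/Wed  2253: Tue/Fri  2254: Wed/Sat ✓  2255: Thu/Sun  2256: Sat/Mon  2257: Sun/Wed  2258: Mon/Thu  2259: Tue/Fri  2260: Thu/Sat  2261: Fri/Mon  2262: Sat/Tue  …(22 more)…  2285: Sun/Wed  2286: Mon/Thu  2287: Tue/Fri  2288: Thu/Sat  2289: Fri/Mon  2290: Sat/Tue  2291: Sun/Wed  2292: Tue/Thu  2293: Wed/Sat ✓  2294: Thu/Sun  2295: Fri/Mon  2296: Sun/Tue  2297: Mon/Thu  2298: Tue/Fri
Both conditions hold in: 2254, 2265, 2271, 2282, 2293 — 5.

5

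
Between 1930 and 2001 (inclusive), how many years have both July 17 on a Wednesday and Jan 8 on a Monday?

3

Check each year's weekday for July 17 and Jan 8:
  1930: Thu/Wed  1931: Fri/Thu  1932: Sun/Fri  1933: Mon/Sun  1934: Tue/Mon  1935: Wed/Tue  1936: Fri/Wed  1937: Sat/Fri  1938: Sun/Sat  1939: Mon/Sun  1940: Wed/Mon ✓  1941: Thu/Wed  1942: Fri/Thu  1943: Sat/Fri  …(44 more)…  1988: Sun/Fri  1989: Mon/Sun  1990: Tue/Mon  1991: Wed/Tue  1992: Fri/Wed  1993: Sat/Fri  1994: Sun/Sat  1995: Mon/Sun  1996: Wed/Mon ✓  1997: Thu/Wed  1998: Fri/Thu  1999: Sat/Fri  2000: Mon/Sat  2001: Tue/Mon
Both conditions hold in: 1940, 1968, 1996 — 3.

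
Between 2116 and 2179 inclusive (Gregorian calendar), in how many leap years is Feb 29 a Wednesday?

2

Leap years in 2116–2179: 16 of them.
Feb 29 weekday advances by 5 (mod 7) from one leap year to the next four years later (or differs when a century non-leap intervenes).
Leap-day weekdays: 2116:Sat 2120:Thu 2124:Tue 2128:Sun 2132:Fri 2136:Wed✓ 2140:Mon 2144:Sat 2148:Thu 2152:Tue 2156:Sun 2160:Fri 2164:Wed✓ 2168:Mon 2172:Sat 2176:Thu
Wednesday: 2136, 2164 → 2.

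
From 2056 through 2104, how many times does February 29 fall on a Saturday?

Leap years in 2056–2104: 12 of them.
Feb 29 weekday advances by 5 (mod 7) from one leap year to the next four years later (or differs when a century non-leap intervenes).
Leap-day weekdays: 2056:Tue 2060:Sun 2064:Fri 2068:Wed 2072:Mon 2076:Sat✓ 2080:Thu 2084:Tue 2088:Sun 2092:Fri 2096:Wed 2104:Fri
Saturday: 2076 → 1.

1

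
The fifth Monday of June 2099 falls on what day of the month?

June 1, 2099 is a Monday, so the first Monday is the 1st.
The fifth Monday is 1 + 28 = 29.

29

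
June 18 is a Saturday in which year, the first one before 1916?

From one year to the next, a fixed date's weekday advances by 1, or by 2 when a Feb 29 lies between the two dates.
1916: June 18 is Sunday.
1915: Friday (−2)
1914: Thursday (−1)
1913: Wednesday (−1)
1912: Tuesday (−1)
1911: Sunday (−2)
1910: Saturday (−1)
June 18 falls on a Saturday in 1910.

1910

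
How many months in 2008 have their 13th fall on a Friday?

1

Check the 13th of each month of 2008: Jan 13: Sun, Feb 13: Wed, Mar 13: Thu, Apr 13: Sun, May 13: Tue, Jun 13: Fri, Jul 13: Sun, Aug 13: Wed, Sep 13: Sat, Oct 13: Mon, Nov 13: Thu, Dec 13: Sat.
Friday occurs in June — 1 month.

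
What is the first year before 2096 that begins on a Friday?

2094

Jan 1 advances by 2 weekdays after a leap year and by 1 after a common year.
2096: Jan 1 is Sunday (leap).
2095: Saturday
2094: Friday
2094 begins on a Friday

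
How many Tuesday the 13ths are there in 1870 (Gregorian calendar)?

Check the 13th of each month of 1870: Jan 13: Thu, Feb 13: Sun, Mar 13: Sun, Apr 13: Wed, May 13: Fri, Jun 13: Mon, Jul 13: Wed, Aug 13: Sat, Sep 13: Tue, Oct 13: Thu, Nov 13: Sun, Dec 13: Tue.
Tuesday occurs in September, December — 2 months.

2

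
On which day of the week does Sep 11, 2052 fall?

January 1, 2052 is a Monday.
September 11 is day 255 of the year, i.e. 254 days after Jan 1.
254 mod 7 = 2, so advance 2 weekdays from Monday: Wednesday.

Wednesday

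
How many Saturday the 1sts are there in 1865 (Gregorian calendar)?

Check the 1st of each month of 1865: Jan 1: Sun, Feb 1: Wed, Mar 1: Wed, Apr 1: Sat, May 1: Mon, Jun 1: Thu, Jul 1: Sat, Aug 1: Tue, Sep 1: Fri, Oct 1: Sun, Nov 1: Wed, Dec 1: Fri.
Saturday occurs in April, July — 2 months.

2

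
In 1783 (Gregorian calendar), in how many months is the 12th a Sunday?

Check the 12th of each month of 1783: Jan 12: Sun, Feb 12: Wed, Mar 12: Wed, Apr 12: Sat, May 12: Mon, Jun 12: Thu, Jul 12: Sat, Aug 12: Tue, Sep 12: Fri, Oct 12: Sun, Nov 12: Wed, Dec 12: Fri.
Sunday occurs in January, October — 2 months.

2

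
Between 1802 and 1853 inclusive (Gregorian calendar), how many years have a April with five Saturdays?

15

April has 30 days; it has five Saturdays when Saturday falls among the first (month-length − 28) days — i.e. when April 1 is one of Saturday/Friday.
April 1 by year: 1802:Thu 1803:Fri✓ 1804:Sun 1805:Mon 1806:Tue 1807:Wed 1808:Fri✓ 1809:Sat✓ 1810:Sun 1811:Mon 1812:Wed 1813:Thu 1814:Fri✓ 1815:Sat✓ 1816:Mon …(22 more)… 1839:Mon 1840:Wed 1841:Thu 1842:Fri✓ 1843:Sat✓ 1844:Mon 1845:Tue 1846:Wed 1847:Thu 1848:Sat✓ 1849:Sun 1850:Mon 1851:Tue 1852:Thu 1853:Fri✓
Years with five Saturdays: 1803, 1808, 1809, 1814, 1815, 1820, 1825, 1826, 1831, 1836, 1837, 1842, 1843, 1848, 1853 → 15.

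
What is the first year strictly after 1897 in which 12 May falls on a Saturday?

From one year to the next, a fixed date's weekday advances by 1, or by 2 when a Feb 29 lies between the two dates.
1897: May 12 is Wednesday.
1898: Thursday (+1)
1899: Friday (+1)
1900: Saturday (+1)
12 May falls on a Saturday in 1900.

1900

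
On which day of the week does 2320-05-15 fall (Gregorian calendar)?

Saturday

January 1, 2320 is a Thursday.
May 15 is day 136 of the year, i.e. 135 days after Jan 1.
135 mod 7 = 2, so advance 2 weekdays from Thursday: Saturday.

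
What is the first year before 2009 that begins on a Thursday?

2004

Jan 1 advances by 2 weekdays after a leap year and by 1 after a common year.
2009: Jan 1 is Thursday.
2008: Tuesday (leap)
2007: Monday
2006: Sunday
2005: Saturday
2004: Thursday (leap)
2004 begins on a Thursday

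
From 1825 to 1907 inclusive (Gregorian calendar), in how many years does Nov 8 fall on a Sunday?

12

Track Nov 8's weekday year by year (advancing +1, or +2 across a Feb 29):
  1825: Tue  1826: Wed (+1)  1827: Thu (+1)  1828: Sat (+2)  1829: Sun (+1) ✓
  1830: Mon (+1)  1831: Tue (+1)  1832: Thu (+2)  1833: Fri (+1)  1834: Sat (+1)
  1835: Sun (+1) ✓  1836: Tue (+2)  1837: Wed (+1)  1838: Thu (+1)  … (55 more years) …
  1894: Thu (+1)  1895: Fri (+1)  1896: Sun (+2) ✓  1897: Mon (+1)  1898: Tue (+1)
  1899: Wed (+1)  1900: Thu (+1)  1901: Fri (+1)  1902: Sat (+1)  1903: Sun (+1) ✓
  1904: Tue (+2)  1905: Wed (+1)  1906: Thu (+1)  1907: Fri (+1)
Sunday years: 1829, 1835, 1840, 1846, 1857, 1863, 1868, 1874, 1885, 1891, 1896, 1903 — 12 in total.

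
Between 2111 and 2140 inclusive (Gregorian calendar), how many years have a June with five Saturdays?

June has 30 days; it has five Saturdays when Saturday falls among the first (month-length − 28) days — i.e. when June 1 is one of Saturday/Friday.
June 1 by year: 2111:Mon 2112:Wed 2113:Thu 2114:Fri✓ 2115:Sat✓ 2116:Mon 2117:Tue 2118:Wed 2119:Thu 2120:Sat✓ 2121:Sun 2122:Mon 2123:Tue 2124:Thu 2125:Fri✓ 2126:Sat✓ 2127:Sun 2128:Tue 2129:Wed 2130:Thu 2131:Fri✓ 2132:Sun 2133:Mon 2134:Tue 2135:Wed 2136:Fri✓ 2137:Sat✓ 2138:Sun 2139:Mon 2140:Wed
Years with five Saturdays: 2114, 2115, 2120, 2125, 2126, 2131, 2136, 2137 → 8.

8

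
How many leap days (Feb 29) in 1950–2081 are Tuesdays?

Leap years in 1950–2081: 33 of them.
Feb 29 weekday advances by 5 (mod 7) from one leap year to the next four years later (or differs when a century non-leap intervenes).
Leap-day weekdays: 1952:Fri 1956:Wed 1960:Mon 1964:Sat 1968:Thu 1972:Tue✓ 1976:Sun 1980:Fri 1984:Wed 1988:Mon 1992:Sat 1996:Thu 2000:Tue✓ …(7 more)… 2032:Sun 2036:Fri 2040:Wed 2044:Mon 2048:Sat 2052:Thu 2056:Tue✓ 2060:Sun 2064:Fri 2068:Wed 2072:Mon 2076:Sat 2080:Thu
Tuesday: 1972, 2000, 2028, 2056 → 4.

4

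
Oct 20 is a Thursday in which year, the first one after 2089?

2095

From one year to the next, a fixed date's weekday advances by 1, or by 2 when a Feb 29 lies between the two dates.
2089: October 20 is Thursday.
2090: Friday (+1)
2091: Saturday (+1)
2092: Monday (+2)
2093: Tuesday (+1)
2094: Wednesday (+1)
2095: Thursday (+1)
Oct 20 falls on a Thursday in 2095.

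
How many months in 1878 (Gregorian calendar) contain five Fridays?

4

A month of length L has five Fridays iff its first Friday is on day ≤ L−28 (so day 1–3 in a 31-day month, 1–2 in a 30-day month, day 1 in a leap February).
Checking each month of 1878: Jan starts Tue (31d); Feb starts Fri (28d); Mar starts Fri (31d) ✓; Apr starts Mon (30d); May starts Wed (31d) ✓; Jun starts Sat (30d); Jul starts Mon (31d); Aug starts Thu (31d) ✓; Sep starts Sun (30d); Oct starts Tue (31d); Nov starts Fri (30d) ✓; Dec starts Sun (31d).
Five-Friday months: March, May, August, November → 4.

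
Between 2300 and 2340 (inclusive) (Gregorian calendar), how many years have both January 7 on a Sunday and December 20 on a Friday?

2

Check each year's weekday for January 7 and December 20:
  2300: Sun/Thu  2301: Mon/Fri  2302: Tue/Sat  2303: Wed/Sun  2304: Thu/Tue  2305: Sat/Wed  2306: Sun/Thu  2307: Mon/Fri  2308: Tue/Sun  2309: Thu/Mon  2310: Fri/Tue  2311: Sat/Wed  2312: Sun/Fri ✓  2313: Tue/Sat  …(13 more)…  2327: Fri/Tue  2328: Sat/Thu  2329: Mon/Fri  2330: Tue/Sat  2331: Wed/Sun  2332: Thu/Tue  2333: Sat/Wed  2334: Sun/Thu  2335: Mon/Fri  2336: Tue/Sun  2337: Thu/Mon  2338: Fri/Tue  2339: Sat/Wed  2340: Sun/Fri ✓
Both conditions hold in: 2312, 2340 — 2.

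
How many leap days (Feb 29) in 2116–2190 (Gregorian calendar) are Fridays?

3

Leap years in 2116–2190: 19 of them.
Feb 29 weekday advances by 5 (mod 7) from one leap year to the next four years later (or differs when a century non-leap intervenes).
Leap-day weekdays: 2116:Sat 2120:Thu 2124:Tue 2128:Sun 2132:Fri✓ 2136:Wed 2140:Mon 2144:Sat 2148:Thu 2152:Tue 2156:Sun 2160:Fri✓ 2164:Wed 2168:Mon 2172:Sat 2176:Thu 2180:Tue 2184:Sun 2188:Fri✓
Friday: 2132, 2160, 2188 → 3.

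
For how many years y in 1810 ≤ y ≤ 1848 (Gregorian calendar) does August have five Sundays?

August has 31 days; it has five Sundays when Sunday falls among the first (month-length − 28) days — i.e. when August 1 is one of Sunday/Saturday/Friday.
August 1 by year: 1810:Wed 1811:Thu 1812:Sat✓ 1813:Sun✓ 1814:Mon 1815:Tue 1816:Thu 1817:Fri✓ 1818:Sat✓ 1819:Sun✓ 1820:Tue 1821:Wed 1822:Thu 1823:Fri✓ 1824:Sun✓ …(9 more)… 1834:Fri✓ 1835:Sat✓ 1836:Mon 1837:Tue 1838:Wed 1839:Thu 1840:Sat✓ 1841:Sun✓ 1842:Mon 1843:Tue 1844:Thu 1845:Fri✓ 1846:Sat✓ 1847:Sun✓ 1848:Tue
Years with five Sundays: 1812, 1813, 1817, 1818, 1819, 1823, 1824, 1828, 1829, 1830, 1834, 1835, 1840, 1841, 1845, 1846, 1847 → 17.

17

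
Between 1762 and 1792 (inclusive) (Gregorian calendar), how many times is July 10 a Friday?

4

Track July 10's weekday year by year (advancing +1, or +2 across a Feb 29):
  1762: Sat  1763: Sun (+1)  1764: Tue (+2)  1765: Wed (+1)  1766: Thu (+1)
  1767: Fri (+1) ✓  1768: Sun (+2)  1769: Mon (+1)  1770: Tue (+1)  1771: Wed (+1)
  1772: Fri (+2) ✓  1773: Sat (+1)  1774: Sun (+1)  1775: Mon (+1)  … (3 more years) …
  1779: Sat (+1)  1780: Mon (+2)  1781: Tue (+1)  1782: Wed (+1)  1783: Thu (+1)
  1784: Sat (+2)  1785: Sun (+1)  1786: Mon (+1)  1787: Tue (+1)  1788: Thu (+2)
  1789: Fri (+1) ✓  1790: Sat (+1)  1791: Sun (+1)  1792: Tue (+2)
Friday years: 1767, 1772, 1778, 1789 — 4 in total.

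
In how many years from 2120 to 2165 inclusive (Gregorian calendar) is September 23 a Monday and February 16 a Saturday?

Check each year's weekday for September 23 and February 16:
  2120: Mon/Fri  2121: Tue/Sun  2122: Wed/Mon  2123: Thu/Tue  2124: Sat/Wed  2125: Sun/Fri  2126: Mon/Sat ✓  2127: Tue/Sun  2128: Thu/Mon  2129: Fri/Wed  2130: Sat/Thu  2131: Sun/Fri  2132: Tue/Sat  2133: Wed/Mon  …(18 more)…  2152: Sat/Wed  2153: Sun/Fri  2154: Mon/Sat ✓  2155: Tue/Sun  2156: Thu/Mon  2157: Fri/Wed  2158: Sat/Thu  2159: Sun/Fri  2160: Tue/Sat  2161: Wed/Mon  2162: Thu/Tue  2163: Fri/Wed  2164: Sun/Thu  2165: Mon/Sat ✓
Both conditions hold in: 2126, 2137, 2143, 2154, 2165 — 5.

5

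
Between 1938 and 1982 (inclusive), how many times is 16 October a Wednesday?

6

Track 16 October's weekday year by year (advancing +1, or +2 across a Feb 29):
  1938: Sun  1939: Mon (+1)  1940: Wed (+2) ✓  1941: Thu (+1)  1942: Fri (+1)
  1943: Sat (+1)  1944: Mon (+2)  1945: Tue (+1)  1946: Wed (+1) ✓  1947: Thu (+1)
  1948: Sat (+2)  1949: Sun (+1)  1950: Mon (+1)  1951: Tue (+1)  … (17 more years) …
  1969: Thu (+1)  1970: Fri (+1)  1971: Sat (+1)  1972: Mon (+2)  1973: Tue (+1)
  1974: Wed (+1) ✓  1975: Thu (+1)  1976: Sat (+2)  1977: Sun (+1)  1978: Mon (+1)
  1979: Tue (+1)  1980: Thu (+2)  1981: Fri (+1)  1982: Sat (+1)
Wednesday years: 1940, 1946, 1957, 1963, 1968, 1974 — 6 in total.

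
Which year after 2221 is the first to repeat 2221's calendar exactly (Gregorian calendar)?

2227

Two years share a calendar iff Jan 1 falls on the same weekday and both are leap or both are common. 2221: Jan 1 is Monday, common year.
2222: Jan 1 Tuesday, common
2223: Jan 1 Wednesday, common
2224: Jan 1 Thursday, leap
2225: Jan 1 Saturday, common
2226: Jan 1 Sunday, common
2227: Jan 1 Monday, common
2227 matches on both conditions.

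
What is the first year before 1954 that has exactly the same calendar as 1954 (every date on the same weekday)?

Two years share a calendar iff Jan 1 falls on the same weekday and both are leap or both are common. 1954: Jan 1 is Friday, common year.
1953: Jan 1 Thursday, common
1952: Jan 1 Tuesday, leap
1951: Jan 1 Monday, common
1950: Jan 1 Sunday, common
1949: Jan 1 Saturday, common
1948: Jan 1 Thursday, leap
1947: Jan 1 Wednesday, common
1946: Jan 1 Tuesday, common
1945: Jan 1 Monday, common
1944: Jan 1 Saturday, leap
1943: Jan 1 Friday, common
1943 matches on both conditions.

1943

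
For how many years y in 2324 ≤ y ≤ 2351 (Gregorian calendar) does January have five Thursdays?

January has 31 days; it has five Thursdays when Thursday falls among the first (month-length − 28) days — i.e. when January 1 is one of Thursday/Wednesday/Tuesday.
January 1 by year: 2324:Tue✓ 2325:Thu✓ 2326:Fri 2327:Sat 2328:Sun 2329:Tue✓ 2330:Wed✓ 2331:Thu✓ 2332:Fri 2333:Sun 2334:Mon 2335:Tue✓ 2336:Wed✓ 2337:Fri 2338:Sat 2339:Sun 2340:Mon 2341:Wed✓ 2342:Thu✓ 2343:Fri 2344:Sat 2345:Mon 2346:Tue✓ 2347:Wed✓ 2348:Thu✓ 2349:Sat 2350:Sun 2351:Mon
Years with five Thursdays: 2324, 2325, 2329, 2330, 2331, 2335, 2336, 2341, 2342, 2346, 2347, 2348 → 12.

12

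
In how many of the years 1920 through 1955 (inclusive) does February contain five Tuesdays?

1

February has 28 days (29 in leap years); it has five Tuesdays when Tuesday falls among the first (month-length − 28) days — i.e. when February 1 is Tuesday in a leap year (never in a common year).
February 1 by year: 1920:Sun 1921:Tue 1922:Wed 1923:Thu 1924:Fri 1925:Sun 1926:Mon 1927:Tue 1928:Wed 1929:Fri 1930:Sat 1931:Sun 1932:Mon 1933:Wed 1934:Thu …(6 more)… 1941:Sat 1942:Sun 1943:Mon 1944:Tue✓ 1945:Thu 1946:Fri 1947:Sat 1948:Sun 1949:Tue 1950:Wed 1951:Thu 1952:Fri 1953:Sun 1954:Mon 1955:Tue
Years with five Tuesdays: 1944 → 1.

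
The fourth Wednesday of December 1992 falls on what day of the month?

December 1, 1992 is a Tuesday, so the first Wednesday is the 2nd.
The fourth Wednesday is 2 + 21 = 23.

23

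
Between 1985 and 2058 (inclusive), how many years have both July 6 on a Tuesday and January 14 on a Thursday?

Check each year's weekday for July 6 and January 14:
  1985: Sat/Mon  1986: Sun/Tue  1987: Mon/Wed  1988: Wed/Thu  1989: Thu/Sat  1990: Fri/Sun  1991: Sat/Mon  1992: Mon/Tue  1993: Tue/Thu ✓  1994: Wed/Fri  1995: Thu/Sat  1996: Sat/Sun  1997: Sun/Tue  1998: Mon/Wed  …(46 more)…  2045: Thu/Sat  2046: Fri/Sun  2047: Sat/Mon  2048: Mon/Tue  2049: Tue/Thu ✓  2050: Wed/Fri  2051: Thu/Sat  2052: Sat/Sun  2053: Sun/Tue  2054: Mon/Wed  2055: Tue/Thu ✓  2056: Thu/Fri  2057: Fri/Sun  2058: Sat/Mon
Both conditions hold in: 1993, 1999, 2010, 2021, 2027, 2038, 2049, 2055 — 8.

8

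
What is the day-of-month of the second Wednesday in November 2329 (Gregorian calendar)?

13

November 1, 2329 is a Friday, so the first Wednesday is the 6th.
The second Wednesday is 6 + 7 = 13.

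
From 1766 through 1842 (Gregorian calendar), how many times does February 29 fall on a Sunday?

Leap years in 1766–1842: 18 of them.
Feb 29 weekday advances by 5 (mod 7) from one leap year to the next four years later (or differs when a century non-leap intervenes).
Leap-day weekdays: 1768:Mon 1772:Sat 1776:Thu 1780:Tue 1784:Sun✓ 1788:Fri 1792:Wed 1796:Mon 1804:Wed 1808:Mon 1812:Sat 1816:Thu 1820:Tue 1824:Sun✓ 1828:Fri 1832:Wed 1836:Mon 1840:Sat
Sunday: 1784, 1824 → 2.

2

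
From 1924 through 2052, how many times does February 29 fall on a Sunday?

4

Leap years in 1924–2052: 33 of them.
Feb 29 weekday advances by 5 (mod 7) from one leap year to the next four years later (or differs when a century non-leap intervenes).
Leap-day weekdays: 1924:Fri 1928:Wed 1932:Mon 1936:Sat 1940:Thu 1944:Tue 1948:Sun✓ 1952:Fri 1956:Wed 1960:Mon 1964:Sat 1968:Thu 1972:Tue …(7 more)… 2004:Sun✓ 2008:Fri 2012:Wed 2016:Mon 2020:Sat 2024:Thu 2028:Tue 2032:Sun✓ 2036:Fri 2040:Wed 2044:Mon 2048:Sat 2052:Thu
Sunday: 1948, 1976, 2004, 2032 → 4.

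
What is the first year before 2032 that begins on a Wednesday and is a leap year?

Jan 1 advances by 2 weekdays after a leap year and by 1 after a common year.
2032: Jan 1 is Thursday (leap).
2031: Wednesday
2030: Tuesday
2029: Monday
2028: Saturday (leap)
2027: Friday
2026: Thursday
2025: Wednesday
2024: Monday (leap)
2023: Sunday
2022: Saturday
2021: Friday
2020: Wednesday (leap)
2020 begins on a Wednesday and is a leap year.

2020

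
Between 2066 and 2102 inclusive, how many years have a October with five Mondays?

16

October has 31 days; it has five Mondays when Monday falls among the first (month-length − 28) days — i.e. when October 1 is one of Monday/Sunday/Saturday.
October 1 by year: 2066:Fri 2067:Sat✓ 2068:Mon✓ 2069:Tue 2070:Wed 2071:Thu 2072:Sat✓ 2073:Sun✓ 2074:Mon✓ 2075:Tue 2076:Thu 2077:Fri 2078:Sat✓ 2079:Sun✓ 2080:Tue …(7 more)… 2088:Fri 2089:Sat✓ 2090:Sun✓ 2091:Mon✓ 2092:Wed 2093:Thu 2094:Fri 2095:Sat✓ 2096:Mon✓ 2097:Tue 2098:Wed 2099:Thu 2100:Fri 2101:Sat✓ 2102:Sun✓
Years with five Mondays: 2067, 2068, 2072, 2073, 2074, 2078, 2079, 2084, 2085, 2089, 2090, 2091, 2095, 2096, 2101, 2102 → 16.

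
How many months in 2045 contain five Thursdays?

A month of length L has five Thursdays iff its first Thursday is on day ≤ L−28 (so day 1–3 in a 31-day month, 1–2 in a 30-day month, day 1 in a leap February).
Checking each month of 2045: Jan starts Sun (31d); Feb starts Wed (28d); Mar starts Wed (31d) ✓; Apr starts Sat (30d); May starts Mon (31d); Jun starts Thu (30d) ✓; Jul starts Sat (31d); Aug starts Tue (31d) ✓; Sep starts Fri (30d); Oct starts Sun (31d); Nov starts Wed (30d) ✓; Dec starts Fri (31d).
Five-Thursday months: March, June, August, November → 4.

4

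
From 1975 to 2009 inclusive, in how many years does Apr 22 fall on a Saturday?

Track Apr 22's weekday year by year (advancing +1, or +2 across a Feb 29):
  1975: Tue  1976: Thu (+2)  1977: Fri (+1)  1978: Sat (+1) ✓  1979: Sun (+1)
  1980: Tue (+2)  1981: Wed (+1)  1982: Thu (+1)  1983: Fri (+1)  1984: Sun (+2)
  1985: Mon (+1)  1986: Tue (+1)  1987: Wed (+1)  1988: Fri (+2)  … (7 more years) …
  1996: Mon (+2)  1997: Tue (+1)  1998: Wed (+1)  1999: Thu (+1)  2000: Sat (+2) ✓
  2001: Sun (+1)  2002: Mon (+1)  2003: Tue (+1)  2004: Thu (+2)  2005: Fri (+1)
  2006: Sat (+1) ✓  2007: Sun (+1)  2008: Tue (+2)  2009: Wed (+1)
Saturday years: 1978, 1989, 1995, 2000, 2006 — 5 in total.

5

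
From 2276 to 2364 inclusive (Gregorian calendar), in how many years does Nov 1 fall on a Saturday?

12

Track Nov 1's weekday year by year (advancing +1, or +2 across a Feb 29):
  2276: Wed  2277: Thu (+1)  2278: Fri (+1)  2279: Sat (+1) ✓  2280: Mon (+2)
  2281: Tue (+1)  2282: Wed (+1)  2283: Thu (+1)  2284: Sat (+2) ✓  2285: Sun (+1)
  2286: Mon (+1)  2287: Tue (+1)  2288: Thu (+2)  2289: Fri (+1)  … (61 more years) …
  2351: Thu (+1)  2352: Sat (+2) ✓  2353: Sun (+1)  2354: Mon (+1)  2355: Tue (+1)
  2356: Thu (+2)  2357: Fri (+1)  2358: Sat (+1) ✓  2359: Sun (+1)  2360: Tue (+2)
  2361: Wed (+1)  2362: Thu (+1)  2363: Fri (+1)  2364: Sun (+2)
Saturday years: 2279, 2284, 2290, 2302, 2313, 2319, 2324, 2330, 2341, 2347, 2352, 2358 — 12 in total.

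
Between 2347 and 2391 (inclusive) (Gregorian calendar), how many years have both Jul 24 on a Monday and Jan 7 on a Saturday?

5

Check each year's weekday for Jul 24 and Jan 7:
  2347: Thu/Tue  2348: Sat/Wed  2349: Sun/Fri  2350: Mon/Sat ✓  2351: Tue/Sun  2352: Thu/Mon  2353: Fri/Wed  2354: Sat/Thu  2355: Sun/Fri  2356: Tue/Sat  2357: Wed/Mon  2358: Thu/Tue  2359: Fri/Wed  2360: Sun/Thu  …(17 more)…  2378: Mon/Sat ✓  2379: Tue/Sun  2380: Thu/Mon  2381: Fri/Wed  2382: Sat/Thu  2383: Sun/Fri  2384: Tue/Sat  2385: Wed/Mon  2386: Thu/Tue  2387: Fri/Wed  2388: Sun/Thu  2389: Mon/Sat ✓  2390: Tue/Sun  2391: Wed/Mon
Both conditions hold in: 2350, 2361, 2367, 2378, 2389 — 5.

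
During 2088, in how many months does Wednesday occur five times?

A month of length L has five Wednesdays iff its first Wednesday is on day ≤ L−28 (so day 1–3 in a 31-day month, 1–2 in a 30-day month, day 1 in a leap February).
Checking each month of 2088: Jan starts Thu (31d); Feb starts Sun (29d); Mar starts Mon (31d) ✓; Apr starts Thu (30d); May starts Sat (31d); Jun starts Tue (30d) ✓; Jul starts Thu (31d); Aug starts Sun (31d); Sep starts Wed (30d) ✓; Oct starts Fri (31d); Nov starts Mon (30d); Dec starts Wed (31d) ✓.
Five-Wednesday months: March, June, September, December → 4.

4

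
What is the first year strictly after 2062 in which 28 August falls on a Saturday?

2066

From one year to the next, a fixed date's weekday advances by 1, or by 2 when a Feb 29 lies between the two dates.
2062: August 28 is Monday.
2063: Tuesday (+1)
2064: Thursday (+2)
2065: Friday (+1)
2066: Saturday (+1)
28 August falls on a Saturday in 2066.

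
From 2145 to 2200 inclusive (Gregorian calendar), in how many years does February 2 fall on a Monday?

8

Track February 2's weekday year by year (advancing +1, or +2 across a Feb 29):
  2145: Tue  2146: Wed (+1)  2147: Thu (+1)  2148: Fri (+1)  2149: Sun (+2)
  2150: Mon (+1) ✓  2151: Tue (+1)  2152: Wed (+1)  2153: Fri (+2)  2154: Sat (+1)
  2155: Sun (+1)  2156: Mon (+1) ✓  2157: Wed (+2)  2158: Thu (+1)  … (28 more years) …
  2187: Fri (+1)  2188: Sat (+1)  2189: Mon (+2) ✓  2190: Tue (+1)  2191: Wed (+1)
  2192: Thu (+1)  2193: Sat (+2)  2194: Sun (+1)  2195: Mon (+1) ✓  2196: Tue (+1)
  2197: Thu (+2)  2198: Fri (+1)  2199: Sat (+1)  2200: Sun (+1)
Monday years: 2150, 2156, 2161, 2167, 2178, 2184, 2189, 2195 — 8 in total.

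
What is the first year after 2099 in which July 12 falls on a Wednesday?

2102

From one year to the next, a fixed date's weekday advances by 1, or by 2 when a Feb 29 lies between the two dates.
2099: July 12 is Sunday.
2100: Monday (+1)
2101: Tuesday (+1)
2102: Wednesday (+1)
July 12 falls on a Wednesday in 2102.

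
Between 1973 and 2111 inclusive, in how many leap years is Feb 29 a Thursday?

4

Leap years in 1973–2111: 33 of them.
Feb 29 weekday advances by 5 (mod 7) from one leap year to the next four years later (or differs when a century non-leap intervenes).
Leap-day weekdays: 1976:Sun 1980:Fri 1984:Wed 1988:Mon 1992:Sat 1996:Thu✓ 2000:Tue 2004:Sun 2008:Fri 2012:Wed 2016:Mon 2020:Sat 2024:Thu✓ …(7 more)… 2056:Tue 2060:Sun 2064:Fri 2068:Wed 2072:Mon 2076:Sat 2080:Thu✓ 2084:Tue 2088:Sun 2092:Fri 2096:Wed 2104:Fri 2108:Wed
Thursday: 1996, 2024, 2052, 2080 → 4.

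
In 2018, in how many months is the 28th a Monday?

Check the 28th of each month of 2018: Jan 28: Sun, Feb 28: Wed, Mar 28: Wed, Apr 28: Sat, May 28: Mon, Jun 28: Thu, Jul 28: Sat, Aug 28: Tue, Sep 28: Fri, Oct 28: Sun, Nov 28: Wed, Dec 28: Fri.
Monday occurs in May — 1 month.

1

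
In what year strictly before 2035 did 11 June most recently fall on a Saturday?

2033

From one year to the next, a fixed date's weekday advances by 1, or by 2 when a Feb 29 lies between the two dates.
2035: June 11 is Monday.
2034: Sunday (−1)
2033: Saturday (−1)
11 June falls on a Saturday in 2033.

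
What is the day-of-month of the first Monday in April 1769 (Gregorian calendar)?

April 1, 1769 is a Saturday, so the first Monday is the 3rd.
The first Monday is 3 + 0 = 3.

3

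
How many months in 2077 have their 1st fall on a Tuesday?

Check the 1st of each month of 2077: Jan 1: Fri, Feb 1: Mon, Mar 1: Mon, Apr 1: Thu, May 1: Sat, Jun 1: Tue, Jul 1: Thu, Aug 1: Sun, Sep 1: Wed, Oct 1: Fri, Nov 1: Mon, Dec 1: Wed.
Tuesday occurs in June — 1 month.

1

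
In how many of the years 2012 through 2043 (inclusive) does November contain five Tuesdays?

November has 30 days; it has five Tuesdays when Tuesday falls among the first (month-length − 28) days — i.e. when November 1 is one of Tuesday/Monday.
November 1 by year: 2012:Thu 2013:Fri 2014:Sat 2015:Sun 2016:Tue✓ 2017:Wed 2018:Thu 2019:Fri 2020:Sun 2021:Mon✓ 2022:Tue✓ 2023:Wed 2024:Fri 2025:Sat 2026:Sun 2027:Mon✓ 2028:Wed 2029:Thu 2030:Fri 2031:Sat 2032:Mon✓ 2033:Tue✓ 2034:Wed 2035:Thu 2036:Sat 2037:Sun 2038:Mon✓ 2039:Tue✓ 2040:Thu 2041:Fri 2042:Sat 2043:Sun
Years with five Tuesdays: 2016, 2021, 2022, 2027, 2032, 2033, 2038, 2039 → 8.

8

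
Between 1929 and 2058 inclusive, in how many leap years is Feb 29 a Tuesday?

5

Leap years in 1929–2058: 32 of them.
Feb 29 weekday advances by 5 (mod 7) from one leap year to the next four years later (or differs when a century non-leap intervenes).
Leap-day weekdays: 1932:Mon 1936:Sat 1940:Thu 1944:Tue✓ 1948:Sun 1952:Fri 1956:Wed 1960:Mon 1964:Sat 1968:Thu 1972:Tue✓ 1976:Sun 1980:Fri …(6 more)… 2008:Fri 2012:Wed 2016:Mon 2020:Sat 2024:Thu 2028:Tue✓ 2032:Sun 2036:Fri 2040:Wed 2044:Mon 2048:Sat 2052:Thu 2056:Tue✓
Tuesday: 1944, 1972, 2000, 2028, 2056 → 5.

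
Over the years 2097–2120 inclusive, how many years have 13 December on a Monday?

Track 13 December's weekday year by year (advancing +1, or +2 across a Feb 29):
  2097: Fri  2098: Sat (+1)  2099: Sun (+1)  2100: Mon (+1) ✓  2101: Tue (+1)
  2102: Wed (+1)  2103: Thu (+1)  2104: Sat (+2)  2105: Sun (+1)  2106: Mon (+1) ✓
  2107: Tue (+1)  2108: Thu (+2)  2109: Fri (+1)  2110: Sat (+1)  2111: Sun (+1)
  2112: Tue (+2)  2113: Wed (+1)  2114: Thu (+1)  2115: Fri (+1)  2116: Sun (+2)
  2117: Mon (+1) ✓  2118: Tue (+1)  2119: Wed (+1)  2120: Fri (+2)
Monday years: 2100, 2106, 2117 — 3 in total.

3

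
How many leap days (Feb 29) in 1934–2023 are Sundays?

3

Leap years in 1934–2023: 22 of them.
Feb 29 weekday advances by 5 (mod 7) from one leap year to the next four years later (or differs when a century non-leap intervenes).
Leap-day weekdays: 1936:Sat 1940:Thu 1944:Tue 1948:Sun✓ 1952:Fri 1956:Wed 1960:Mon 1964:Sat 1968:Thu 1972:Tue 1976:Sun✓ 1980:Fri 1984:Wed 1988:Mon 1992:Sat 1996:Thu 2000:Tue 2004:Sun✓ 2008:Fri 2012:Wed 2016:Mon 2020:Sat
Sunday: 1948, 1976, 2004 → 3.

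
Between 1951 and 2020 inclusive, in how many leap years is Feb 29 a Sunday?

2

Leap years in 1951–2020: 18 of them.
Feb 29 weekday advances by 5 (mod 7) from one leap year to the next four years later (or differs when a century non-leap intervenes).
Leap-day weekdays: 1952:Fri 1956:Wed 1960:Mon 1964:Sat 1968:Thu 1972:Tue 1976:Sun✓ 1980:Fri 1984:Wed 1988:Mon 1992:Sat 1996:Thu 2000:Tue 2004:Sun✓ 2008:Fri 2012:Wed 2016:Mon 2020:Sat
Sunday: 1976, 2004 → 2.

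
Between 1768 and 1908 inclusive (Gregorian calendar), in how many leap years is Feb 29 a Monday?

Leap years in 1768–1908: 34 of them.
Feb 29 weekday advances by 5 (mod 7) from one leap year to the next four years later (or differs when a century non-leap intervenes).
Leap-day weekdays: 1768:Mon✓ 1772:Sat 1776:Thu 1780:Tue 1784:Sun 1788:Fri 1792:Wed 1796:Mon✓ 1804:Wed 1808:Mon✓ 1812:Sat 1816:Thu 1820:Tue …(8 more)… 1856:Fri 1860:Wed 1864:Mon✓ 1868:Sat 1872:Thu 1876:Tue 1880:Sun 1884:Fri 1888:Wed 1892:Mon✓ 1896:Sat 1904:Mon✓ 1908:Sat
Monday: 1768, 1796, 1808, 1836, 1864, 1892, 1904 → 7.

7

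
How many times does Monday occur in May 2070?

4

May 2070 has 31 days and begins on Thursday.
The first Monday is May 5.
Mondays fall on 5, 12, 19, 26 — that's 4.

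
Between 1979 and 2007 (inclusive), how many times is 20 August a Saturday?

Track 20 August's weekday year by year (advancing +1, or +2 across a Feb 29):
  1979: Mon  1980: Wed (+2)  1981: Thu (+1)  1982: Fri (+1)  1983: Sat (+1) ✓
  1984: Mon (+2)  1985: Tue (+1)  1986: Wed (+1)  1987: Thu (+1)  1988: Sat (+2) ✓
  1989: Sun (+1)  1990: Mon (+1)  1991: Tue (+1)  1992: Thu (+2)  1993: Fri (+1)
  1994: Sat (+1) ✓  1995: Sun (+1)  1996: Tue (+2)  1997: Wed (+1)  1998: Thu (+1)
  1999: Fri (+1)  2000: Sun (+2)  2001: Mon (+1)  2002: Tue (+1)  2003: Wed (+1)
  2004: Fri (+2)  2005: Sat (+1) ✓  2006: Sun (+1)  2007: Mon (+1)
Saturday years: 1983, 1988, 1994, 2005 — 4 in total.

4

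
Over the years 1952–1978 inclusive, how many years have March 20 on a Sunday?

Track March 20's weekday year by year (advancing +1, or +2 across a Feb 29):
  1952: Thu  1953: Fri (+1)  1954: Sat (+1)  1955: Sun (+1) ✓  1956: Tue (+2)
  1957: Wed (+1)  1958: Thu (+1)  1959: Fri (+1)  1960: Sun (+2) ✓  1961: Mon (+1)
  1962: Tue (+1)  1963: Wed (+1)  1964: Fri (+2)  1965: Sat (+1)  1966: Sun (+1) ✓
  1967: Mon (+1)  1968: Wed (+2)  1969: Thu (+1)  1970: Fri (+1)  1971: Sat (+1)
  1972: Mon (+2)  1973: Tue (+1)  1974: Wed (+1)  1975: Thu (+1)  1976: Sat (+2)
  1977: Sun (+1) ✓  1978: Mon (+1)
Sunday years: 1955, 1960, 1966, 1977 — 4 in total.

4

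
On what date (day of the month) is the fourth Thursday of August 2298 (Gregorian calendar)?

August 1, 2298 is a Monday, so the first Thursday is the 4th.
The fourth Thursday is 4 + 21 = 25.

25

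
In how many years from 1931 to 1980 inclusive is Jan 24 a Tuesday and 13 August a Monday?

1

Check each year's weekday for Jan 24 and 13 August:
  1931: Sat/Thu  1932: Sun/Sat  1933: Tue/Sun  1934: Wed/Mon  1935: Thu/Tue  1936: Fri/Thu  1937: Sun/Fri  1938: Mon/Sat  1939: Tue/Sun  1940: Wed/Tue  1941: Fri/Wed  1942: Sat/Thu  1943: Sun/Fri  1944: Mon/Sun  …(22 more)…  1967: Tue/Sun  1968: Wed/Tue  1969: Fri/Wed  1970: Sat/Thu  1971: Sun/Fri  1972: Mon/Sun  1973: Wed/Mon  1974: Thu/Tue  1975: Fri/Wed  1976: Sat/Fri  1977: Mon/Sat  1978: Tue/Sun  1979: Wed/Mon  1980: Thu/Wed
Both conditions hold in: 1956 — 1.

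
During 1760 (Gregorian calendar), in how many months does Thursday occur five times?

4

A month of length L has five Thursdays iff its first Thursday is on day ≤ L−28 (so day 1–3 in a 31-day month, 1–2 in a 30-day month, day 1 in a leap February).
Checking each month of 1760: Jan starts Tue (31d) ✓; Feb starts Fri (29d); Mar starts Sat (31d); Apr starts Tue (30d); May starts Thu (31d) ✓; Jun starts Sun (30d); Jul starts Tue (31d) ✓; Aug starts Fri (31d); Sep starts Mon (30d); Oct starts Wed (31d) ✓; Nov starts Sat (30d); Dec starts Mon (31d).
Five-Thursday months: January, May, July, October → 4.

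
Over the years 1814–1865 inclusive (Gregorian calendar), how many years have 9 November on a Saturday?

7

Track 9 November's weekday year by year (advancing +1, or +2 across a Feb 29):
  1814: Wed  1815: Thu (+1)  1816: Sat (+2) ✓  1817: Sun (+1)  1818: Mon (+1)
  1819: Tue (+1)  1820: Thu (+2)  1821: Fri (+1)  1822: Sat (+1) ✓  1823: Sun (+1)
  1824: Tue (+2)  1825: Wed (+1)  1826: Thu (+1)  1827: Fri (+1)  … (24 more years) …
  1852: Tue (+2)  1853: Wed (+1)  1854: Thu (+1)  1855: Fri (+1)  1856: Sun (+2)
  1857: Mon (+1)  1858: Tue (+1)  1859: Wed (+1)  1860: Fri (+2)  1861: Sat (+1) ✓
  1862: Sun (+1)  1863: Mon (+1)  1864: Wed (+2)  1865: Thu (+1)
Saturday years: 1816, 1822, 1833, 1839, 1844, 1850, 1861 — 7 in total.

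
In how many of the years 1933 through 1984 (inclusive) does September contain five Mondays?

14

September has 30 days; it has five Mondays when Monday falls among the first (month-length − 28) days — i.e. when September 1 is one of Monday/Sunday.
September 1 by year: 1933:Fri 1934:Sat 1935:Sun✓ 1936:Tue 1937:Wed 1938:Thu 1939:Fri 1940:Sun✓ 1941:Mon✓ 1942:Tue 1943:Wed 1944:Fri 1945:Sat 1946:Sun✓ 1947:Mon✓ …(22 more)… 1970:Tue 1971:Wed 1972:Fri 1973:Sat 1974:Sun✓ 1975:Mon✓ 1976:Wed 1977:Thu 1978:Fri 1979:Sat 1980:Mon✓ 1981:Tue 1982:Wed 1983:Thu 1984:Sat
Years with five Mondays: 1935, 1940, 1941, 1946, 1947, 1952, 1957, 1958, 1963, 1968, 1969, 1974, 1975, 1980 → 14.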